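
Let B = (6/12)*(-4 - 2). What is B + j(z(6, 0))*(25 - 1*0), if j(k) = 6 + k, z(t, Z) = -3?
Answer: 72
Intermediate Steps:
B = -3 (B = (6*(1/12))*(-6) = (½)*(-6) = -3)
B + j(z(6, 0))*(25 - 1*0) = -3 + (6 - 3)*(25 - 1*0) = -3 + 3*(25 + 0) = -3 + 3*25 = -3 + 75 = 72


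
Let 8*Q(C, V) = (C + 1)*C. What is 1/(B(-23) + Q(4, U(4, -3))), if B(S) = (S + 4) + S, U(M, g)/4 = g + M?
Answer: -2/79 ≈ -0.025316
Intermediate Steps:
U(M, g) = 4*M + 4*g (U(M, g) = 4*(g + M) = 4*(M + g) = 4*M + 4*g)
Q(C, V) = C*(1 + C)/8 (Q(C, V) = ((C + 1)*C)/8 = ((1 + C)*C)/8 = (C*(1 + C))/8 = C*(1 + C)/8)
B(S) = 4 + 2*S (B(S) = (4 + S) + S = 4 + 2*S)
1/(B(-23) + Q(4, U(4, -3))) = 1/((4 + 2*(-23)) + (⅛)*4*(1 + 4)) = 1/((4 - 46) + (⅛)*4*5) = 1/(-42 + 5/2) = 1/(-79/2) = -2/79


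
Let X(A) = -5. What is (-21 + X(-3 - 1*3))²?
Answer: 676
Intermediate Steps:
(-21 + X(-3 - 1*3))² = (-21 - 5)² = (-26)² = 676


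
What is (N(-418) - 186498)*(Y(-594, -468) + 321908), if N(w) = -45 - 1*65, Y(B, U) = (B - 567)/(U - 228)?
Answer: -1742056661018/29 ≈ -6.0071e+10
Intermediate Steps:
Y(B, U) = (-567 + B)/(-228 + U)
N(w) = -110 (N(w) = -45 - 65 = -110)
(N(-418) - 186498)*(Y(-594, -468) + 321908) = (-110 - 186498)*((-567 - 594)/(-228 - 468) + 321908) = -186608*(-1161/(-696) + 321908) = -186608*(-1/696*(-1161) + 321908) = -186608*(387/232 + 321908) = -186608*74683043/232 = -1742056661018/29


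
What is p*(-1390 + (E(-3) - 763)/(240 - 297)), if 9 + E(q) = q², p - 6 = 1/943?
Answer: -444044753/53751 ≈ -8261.1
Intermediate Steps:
p = 5659/943 (p = 6 + 1/943 = 5659/943 ≈ 6.0011)
E(q) = -9 + q²
p*(-1390 + (E(-3) - 763)/(240 - 297)) = 5659*(-1390 + ((-9 + (-3)²) - 763)/(240 - 297))/943 = 5659*(-1390 + ((-9 + 9) - 763)/(-57))/943 = 5659*(-1390 + (0 - 763)*(-1/57))/943 = 5659*(-1390 - 763*(-1/57))/943 = 5659*(-1390 + 763/57)/943 = (5659/943)*(-78467/57) = -444044753/53751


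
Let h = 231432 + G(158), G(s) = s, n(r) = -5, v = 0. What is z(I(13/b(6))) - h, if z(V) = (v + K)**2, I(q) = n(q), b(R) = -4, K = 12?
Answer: -231446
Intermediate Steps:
h = 231590 (h = 231432 + 158 = 231590)
I(q) = -5
z(V) = 144 (z(V) = (0 + 12)**2 = 12**2 = 144)
z(I(13/b(6))) - h = 144 - 1*231590 = 144 - 231590 = -231446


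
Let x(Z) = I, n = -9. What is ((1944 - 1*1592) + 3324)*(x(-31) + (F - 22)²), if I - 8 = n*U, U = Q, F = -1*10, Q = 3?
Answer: 3694380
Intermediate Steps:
F = -10
U = 3
I = -19 (I = 8 - 9*3 = 8 - 27 = -19)
x(Z) = -19
((1944 - 1*1592) + 3324)*(x(-31) + (F - 22)²) = ((1944 - 1*1592) + 3324)*(-19 + (-10 - 22)²) = ((1944 - 1592) + 3324)*(-19 + (-32)²) = (352 + 3324)*(-19 + 1024) = 3676*1005 = 3694380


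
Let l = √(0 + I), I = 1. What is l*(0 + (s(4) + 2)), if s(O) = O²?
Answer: 18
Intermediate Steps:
l = 1 (l = √(0 + 1) = √1 = 1)
l*(0 + (s(4) + 2)) = 1*(0 + (4² + 2)) = 1*(0 + (16 + 2)) = 1*(0 + 18) = 1*18 = 18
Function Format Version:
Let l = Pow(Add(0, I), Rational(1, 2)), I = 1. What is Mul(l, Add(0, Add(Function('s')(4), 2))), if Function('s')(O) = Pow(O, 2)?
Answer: 18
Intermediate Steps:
l = 1 (l = Pow(Add(0, 1), Rational(1, 2)) = Pow(1, Rational(1, 2)) = 1)
Mul(l, Add(0, Add(Function('s')(4), 2))) = Mul(1, Add(0, Add(Pow(4, 2), 2))) = Mul(1, Add(0, Add(16, 2))) = Mul(1, Add(0, 18)) = Mul(1, 18) = 18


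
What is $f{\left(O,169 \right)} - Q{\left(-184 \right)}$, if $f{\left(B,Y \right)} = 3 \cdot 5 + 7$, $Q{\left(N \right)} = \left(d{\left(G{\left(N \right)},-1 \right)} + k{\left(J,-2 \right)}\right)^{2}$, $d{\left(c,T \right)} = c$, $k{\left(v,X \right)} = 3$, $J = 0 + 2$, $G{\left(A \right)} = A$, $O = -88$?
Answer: $-32739$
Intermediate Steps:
$J = 2$
$Q{\left(N \right)} = \left(3 + N\right)^{2}$ ($Q{\left(N \right)} = \left(N + 3\right)^{2} = \left(3 + N\right)^{2}$)
$f{\left(B,Y \right)} = 22$ ($f{\left(B,Y \right)} = 15 + 7 = 22$)
$f{\left(O,169 \right)} - Q{\left(-184 \right)} = 22 - \left(3 - 184\right)^{2} = 22 - \left(-181\right)^{2} = 22 - 32761 = -32739$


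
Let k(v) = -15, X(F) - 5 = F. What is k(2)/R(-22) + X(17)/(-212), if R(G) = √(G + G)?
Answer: -11/106 + 15*I*√11/22 ≈ -0.10377 + 2.2613*I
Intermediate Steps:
X(F) = 5 + F
R(G) = √2*√G (R(G) = √(2*G) = √2*√G)
k(2)/R(-22) + X(17)/(-212) = -15*(-I*√11/22) + (5 + 17)/(-212) = -15*(-I*√11/22) + 22*(-1/212) = -15*(-I*√11/22) - 11/106 = -(-15)*I*√11/22 - 11/106 = 15*I*√11/22 - 11/106 = -11/106 + 15*I*√11/22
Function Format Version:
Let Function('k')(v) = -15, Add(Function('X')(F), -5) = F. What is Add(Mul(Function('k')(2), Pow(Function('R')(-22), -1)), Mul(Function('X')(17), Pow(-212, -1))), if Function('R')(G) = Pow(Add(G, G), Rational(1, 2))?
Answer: Add(Rational(-11, 106), Mul(Rational(15, 22), I, Pow(11, Rational(1, 2)))) ≈ Add(-0.10377, Mul(2.2613, I))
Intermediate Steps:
Function('X')(F) = Add(5, F)
Function('R')(G) = Mul(Pow(2, Rational(1, 2)), Pow(G, Rational(1, 2))) (Function('R')(G) = Pow(Mul(2, G), Rational(1, 2)) = Mul(Pow(2, Rational(1, 2)), Pow(G, Rational(1, 2))))
Add(Mul(Function('k')(2), Pow(Function('R')(-22), -1)), Mul(Function('X')(17), Pow(-212, -1))) = Add(Mul(-15, Pow(Mul(Pow(2, Rational(1, 2)), Pow(-22, Rational(1, 2))), -1)), Mul(Add(5, 17), Pow(-212, -1))) = Add(Mul(-15, Pow(Mul(Pow(2, Rational(1, 2)), Mul(I, Pow(22, Rational(1, 2)))), -1)), Mul(22, Rational(-1, 212))) = Add(Mul(-15, Pow(Mul(2, I, Pow(11, Rational(1, 2))), -1)), Rational(-11, 106)) = Add(Mul(-15, Mul(Rational(-1, 22), I, Pow(11, Rational(1, 2)))), Rational(-11, 106)) = Add(Mul(Rational(15, 22), I, Pow(11, Rational(1, 2))), Rational(-11, 106)) = Add(Rational(-11, 106), Mul(Rational(15, 22), I, Pow(11, Rational(1, 2))))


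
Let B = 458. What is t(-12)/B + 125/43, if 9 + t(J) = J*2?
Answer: 55831/19694 ≈ 2.8349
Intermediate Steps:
t(J) = -9 + 2*J (t(J) = -9 + J*2 = -9 + 2*J)
t(-12)/B + 125/43 = (-9 + 2*(-12))/458 + 125/43 = (-9 - 24)*(1/458) + 125*(1/43) = -33*1/458 + 125/43 = -33/458 + 125/43 = 55831/19694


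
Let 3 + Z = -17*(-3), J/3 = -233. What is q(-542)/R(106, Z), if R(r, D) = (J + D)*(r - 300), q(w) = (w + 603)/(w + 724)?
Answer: 61/22985508 ≈ 2.6538e-6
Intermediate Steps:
J = -699 (J = 3*(-233) = -699)
q(w) = (603 + w)/(724 + w)
Z = 48 (Z = -3 - 17*(-3) = -3 + 51 = 48)
R(r, D) = (-699 + D)*(-300 + r) (R(r, D) = (-699 + D)*(r - 300) = (-699 + D)*(-300 + r))
q(-542)/R(106, Z) = ((603 - 542)/(724 - 542))/(209700 - 699*106 - 300*48 + 48*106) = (61/182)/(209700 - 74094 - 14400 + 5088) = ((1/182)*61)/126294 = (61/182)*(1/126294) = 61/22985508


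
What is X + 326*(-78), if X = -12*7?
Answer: -25512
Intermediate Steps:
X = -84
X + 326*(-78) = -84 + 326*(-78) = -84 - 25428 = -25512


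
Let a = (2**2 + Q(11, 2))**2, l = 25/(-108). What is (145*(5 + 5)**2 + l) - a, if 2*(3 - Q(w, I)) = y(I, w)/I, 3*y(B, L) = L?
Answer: 6247913/432 ≈ 14463.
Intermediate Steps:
y(B, L) = L/3
l = -25/108 (l = 25*(-1/108) = -25/108 ≈ -0.23148)
Q(w, I) = 3 - w/(6*I) (Q(w, I) = 3 - w/3/(2*I) = 3 - w/(6*I))
a = 5329/144 (a = (2**2 + (3 - 1/6*11/2))**2 = (4 + (3 - 1/6*11*1/2))**2 = (4 + (3 - 11/12))**2 = (4 + 25/12)**2 = (73/12)**2 = 5329/144 ≈ 37.007)
(145*(5 + 5)**2 + l) - a = (145*(5 + 5)**2 - 25/108) - 1*5329/144 = (145*10**2 - 25/108) - 5329/144 = (145*100 - 25/108) - 5329/144 = (14500 - 25/108) - 5329/144 = 1565975/108 - 5329/144 = 6247913/432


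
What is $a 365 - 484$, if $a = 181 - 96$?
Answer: $30541$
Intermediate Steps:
$a = 85$
$a 365 - 484 = 85 \cdot 365 - 484 = 31025 - 484 = 30541$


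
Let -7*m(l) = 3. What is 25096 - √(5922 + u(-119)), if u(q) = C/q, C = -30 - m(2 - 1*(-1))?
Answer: 25096 - 3*√9318329/119 ≈ 25019.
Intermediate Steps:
m(l) = -3/7 (m(l) = -⅐*3 = -3/7)
C = -207/7 (C = -30 - 1*(-3/7) = -30 + 3/7 = -207/7 ≈ -29.571)
u(q) = -207/(7*q)
25096 - √(5922 + u(-119)) = 25096 - √(5922 - 207/7/(-119)) = 25096 - √(5922 - 207/7*(-1/119)) = 25096 - √(5922 + 207/833) = 25096 - √(4933233/833) = 25096 - 3*√9318329/119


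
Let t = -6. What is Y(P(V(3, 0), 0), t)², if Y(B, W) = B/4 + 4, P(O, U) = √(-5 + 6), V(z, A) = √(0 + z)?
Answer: 289/16 ≈ 18.063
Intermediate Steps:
V(z, A) = √z
P(O, U) = 1 (P(O, U) = √1 = 1)
Y(B, W) = 4 + B/4 (Y(B, W) = B*(¼) + 4 = B/4 + 4 = 4 + B/4)
Y(P(V(3, 0), 0), t)² = (4 + (¼)*1)² = (4 + ¼)² = (17/4)² = 289/16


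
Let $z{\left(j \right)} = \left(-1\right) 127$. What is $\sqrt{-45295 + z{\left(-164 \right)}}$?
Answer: $i \sqrt{45422} \approx 213.12 i$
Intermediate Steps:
$z{\left(j \right)} = -127$
$\sqrt{-45295 + z{\left(-164 \right)}} = \sqrt{-45295 - 127} = \sqrt{-45422} = i \sqrt{45422}$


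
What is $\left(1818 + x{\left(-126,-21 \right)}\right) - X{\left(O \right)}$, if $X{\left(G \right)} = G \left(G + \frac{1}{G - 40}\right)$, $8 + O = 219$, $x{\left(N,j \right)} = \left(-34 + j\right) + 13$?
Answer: $- \frac{7309606}{171} \approx -42746.0$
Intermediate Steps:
$x{\left(N,j \right)} = -21 + j$
$O = 211$ ($O = -8 + 219 = 211$)
$X{\left(G \right)} = G \left(G + \frac{1}{-40 + G}\right)$
$\left(1818 + x{\left(-126,-21 \right)}\right) - X{\left(O \right)} = \left(1818 - 42\right) - \frac{211 \left(1 + 211^{2} - 8440\right)}{-40 + 211} = \left(1818 - 42\right) - \frac{211 \left(1 + 44521 - 8440\right)}{171} = 1776 - 211 \cdot \frac{1}{171} \cdot 36082 = 1776 - \frac{7613302}{171} = - \frac{7309606}{171}$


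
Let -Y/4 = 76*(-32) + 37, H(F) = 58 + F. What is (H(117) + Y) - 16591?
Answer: -6836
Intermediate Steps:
Y = 9580 (Y = -4*(76*(-32) + 37) = -4*(-2432 + 37) = -4*(-2395) = 9580)
(H(117) + Y) - 16591 = ((58 + 117) + 9580) - 16591 = (175 + 9580) - 16591 = 9755 - 16591 = -6836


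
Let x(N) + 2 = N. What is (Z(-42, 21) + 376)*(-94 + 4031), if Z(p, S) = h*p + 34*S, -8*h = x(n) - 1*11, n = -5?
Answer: 7838567/2 ≈ 3.9193e+6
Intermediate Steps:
x(N) = -2 + N
h = 9/4 (h = -((-2 - 5) - 1*11)/8 = -(-7 - 11)/8 = -⅛*(-18) = 9/4 ≈ 2.2500)
Z(p, S) = 34*S + 9*p/4 (Z(p, S) = 9*p/4 + 34*S = 34*S + 9*p/4)
(Z(-42, 21) + 376)*(-94 + 4031) = ((34*21 + (9/4)*(-42)) + 376)*(-94 + 4031) = ((714 - 189/2) + 376)*3937 = (1239/2 + 376)*3937 = (1991/2)*3937 = 7838567/2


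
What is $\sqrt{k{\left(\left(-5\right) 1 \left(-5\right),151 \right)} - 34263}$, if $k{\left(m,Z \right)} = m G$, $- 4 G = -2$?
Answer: $\frac{i \sqrt{137002}}{2} \approx 185.07 i$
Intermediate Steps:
$G = \frac{1}{2}$ ($G = \left(- \frac{1}{4}\right) \left(-2\right) = \frac{1}{2} \approx 0.5$)
$k{\left(m,Z \right)} = \frac{m}{2}$ ($k{\left(m,Z \right)} = m \frac{1}{2} = \frac{m}{2}$)
$\sqrt{k{\left(\left(-5\right) 1 \left(-5\right),151 \right)} - 34263} = \sqrt{\frac{\left(-5\right) 1 \left(-5\right)}{2} - 34263} = \sqrt{\frac{\left(-5\right) \left(-5\right)}{2} - 34263} = \sqrt{\frac{1}{2} \cdot 25 - 34263} = \sqrt{\frac{25}{2} - 34263} = \sqrt{- \frac{68501}{2}} = \frac{i \sqrt{137002}}{2}$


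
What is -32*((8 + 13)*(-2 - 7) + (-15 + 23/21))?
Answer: 136352/21 ≈ 6493.0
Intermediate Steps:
-32*((8 + 13)*(-2 - 7) + (-15 + 23/21)) = -32*(21*(-9) + (-15 + 23*(1/21))) = -32*(-189 + (-15 + 23/21)) = -32*(-189 - 292/21) = -32*(-4261/21) = 136352/21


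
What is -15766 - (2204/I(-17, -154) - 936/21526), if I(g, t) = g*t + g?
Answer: -441384784642/27994563 ≈ -15767.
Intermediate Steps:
I(g, t) = g + g*t
-15766 - (2204/I(-17, -154) - 936/21526) = -15766 - (2204/((-17*(1 - 154))) - 936/21526) = -15766 - (2204/((-17*(-153))) - 936*1/21526) = -15766 - (2204/2601 - 468/10763) = -15766 - 1*22504384/27994563 = -15766 - 22504384/27994563 = -441384784642/27994563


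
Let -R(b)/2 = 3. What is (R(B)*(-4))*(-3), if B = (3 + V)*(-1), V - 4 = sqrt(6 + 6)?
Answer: -72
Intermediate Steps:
V = 4 + 2*sqrt(3) (V = 4 + sqrt(6 + 6) = 4 + sqrt(12) = 4 + 2*sqrt(3) ≈ 7.4641)
B = -7 - 2*sqrt(3) (B = (3 + (4 + 2*sqrt(3)))*(-1) = (7 + 2*sqrt(3))*(-1) = -7 - 2*sqrt(3) ≈ -10.464)
R(b) = -6 (R(b) = -2*3 = -6)
(R(B)*(-4))*(-3) = -6*(-4)*(-3) = 24*(-3) = -72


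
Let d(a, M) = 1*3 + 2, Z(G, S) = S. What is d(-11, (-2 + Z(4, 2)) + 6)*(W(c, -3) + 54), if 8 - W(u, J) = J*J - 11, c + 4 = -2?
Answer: 320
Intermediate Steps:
c = -6 (c = -4 - 2 = -6)
d(a, M) = 5 (d(a, M) = 3 + 2 = 5)
W(u, J) = 19 - J**2 (W(u, J) = 8 - (J*J - 11) = 8 - (J**2 - 11) = 8 - (-11 + J**2) = 8 + (11 - J**2) = 19 - J**2)
d(-11, (-2 + Z(4, 2)) + 6)*(W(c, -3) + 54) = 5*((19 - 1*(-3)**2) + 54) = 5*((19 - 1*9) + 54) = 5*((19 - 9) + 54) = 5*(10 + 54) = 5*64 = 320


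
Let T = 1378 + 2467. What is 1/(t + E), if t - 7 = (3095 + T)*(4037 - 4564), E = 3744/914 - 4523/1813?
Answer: -828541/3030282155868 ≈ -2.7342e-7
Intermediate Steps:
T = 3845
E = 1326925/828541 (E = 3744*(1/914) - 4523*1/1813 = 1872/457 - 4523/1813 = 1326925/828541 ≈ 1.6015)
t = -3657373 (t = 7 + (3095 + 3845)*(4037 - 4564) = 7 + 6940*(-527) = 7 - 3657380 = -3657373)
1/(t + E) = 1/(-3657373 + 1326925/828541) = 1/(-3030282155868/828541) = -828541/3030282155868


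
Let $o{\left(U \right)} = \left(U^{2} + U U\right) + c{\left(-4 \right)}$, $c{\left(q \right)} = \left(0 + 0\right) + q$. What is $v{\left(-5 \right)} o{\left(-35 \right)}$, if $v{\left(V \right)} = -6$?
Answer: $-14676$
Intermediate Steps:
$c{\left(q \right)} = q$ ($c{\left(q \right)} = 0 + q = q$)
$o{\left(U \right)} = -4 + 2 U^{2}$ ($o{\left(U \right)} = \left(U^{2} + U U\right) - 4 = \left(U^{2} + U^{2}\right) - 4 = 2 U^{2} - 4 = -4 + 2 U^{2}$)
$v{\left(-5 \right)} o{\left(-35 \right)} = - 6 \left(-4 + 2 \left(-35\right)^{2}\right) = - 6 \left(-4 + 2 \cdot 1225\right) = - 6 \left(-4 + 2450\right) = \left(-6\right) 2446 = -14676$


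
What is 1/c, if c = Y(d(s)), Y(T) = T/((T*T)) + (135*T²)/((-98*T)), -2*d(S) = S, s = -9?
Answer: -1764/10543 ≈ -0.16731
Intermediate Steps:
d(S) = -S/2
Y(T) = 1/T - 135*T/98 (Y(T) = T/(T²) + (135*T²)*(-1/(98*T)) = T/T² - 135*T/98 = 1/T - 135*T/98)
c = -10543/1764 (c = 1/(-½*(-9)) - (-135)*(-9)/196 = 1/(9/2) - 135/98*9/2 = 2/9 - 1215/196 = -10543/1764 ≈ -5.9768)
1/c = 1/(-10543/1764) = -1764/10543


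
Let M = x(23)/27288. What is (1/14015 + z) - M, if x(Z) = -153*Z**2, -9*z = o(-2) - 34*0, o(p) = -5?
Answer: 1346826743/382441320 ≈ 3.5217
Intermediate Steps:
z = 5/9 (z = -(-5 - 34*0)/9 = -(-5 + 0)/9 = -1/9*(-5) = 5/9 ≈ 0.55556)
M = -8993/3032 (M = -153*23**2/27288 = -153*529*(1/27288) = -80937*1/27288 = -8993/3032 ≈ -2.9660)
(1/14015 + z) - M = (1/14015 + 5/9) - 1*(-8993/3032) = (1/14015 + 5/9) + 8993/3032 = 70084/126135 + 8993/3032 = 1346826743/382441320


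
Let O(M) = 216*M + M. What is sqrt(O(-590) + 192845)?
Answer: sqrt(64815) ≈ 254.59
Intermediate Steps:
O(M) = 217*M
sqrt(O(-590) + 192845) = sqrt(217*(-590) + 192845) = sqrt(-128030 + 192845) = sqrt(64815)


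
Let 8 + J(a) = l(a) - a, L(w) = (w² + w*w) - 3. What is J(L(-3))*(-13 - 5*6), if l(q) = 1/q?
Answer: 14792/15 ≈ 986.13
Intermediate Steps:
L(w) = -3 + 2*w² (L(w) = (w² + w²) - 3 = 2*w² - 3 = -3 + 2*w²)
J(a) = -8 + 1/a - a (J(a) = -8 + (1/a - a) = -8 + 1/a - a)
J(L(-3))*(-13 - 5*6) = (-8 + 1/(-3 + 2*(-3)²) - (-3 + 2*(-3)²))*(-13 - 5*6) = (-8 + 1/(-3 + 2*9) - (-3 + 2*9))*(-13 - 30) = (-8 + 1/(-3 + 18) - (-3 + 18))*(-43) = (-8 + 1/15 - 1*15)*(-43) = (-8 + 1/15 - 15)*(-43) = -344/15*(-43) = 14792/15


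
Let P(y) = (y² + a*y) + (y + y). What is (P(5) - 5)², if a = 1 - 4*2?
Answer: 25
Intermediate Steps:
a = -7 (a = 1 - 8 = -7)
P(y) = y² - 5*y (P(y) = (y² - 7*y) + (y + y) = (y² - 7*y) + 2*y = y² - 5*y)
(P(5) - 5)² = (5*(-5 + 5) - 5)² = (5*0 - 5)² = (0 - 5)² = (-5)² = 25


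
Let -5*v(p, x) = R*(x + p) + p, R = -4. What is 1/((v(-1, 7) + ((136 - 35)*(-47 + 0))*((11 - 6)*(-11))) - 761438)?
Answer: -1/500348 ≈ -1.9986e-6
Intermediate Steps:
v(p, x) = 3*p/5 + 4*x/5 (v(p, x) = -(-4*(x + p) + p)/5 = -(-4*(p + x) + p)/5 = -((-4*p - 4*x) + p)/5 = -(-4*x - 3*p)/5 = 3*p/5 + 4*x/5)
1/((v(-1, 7) + ((136 - 35)*(-47 + 0))*((11 - 6)*(-11))) - 761438) = 1/((((⅗)*(-1) + (⅘)*7) + ((136 - 35)*(-47 + 0))*((11 - 6)*(-11))) - 761438) = 1/(((-⅗ + 28/5) + (101*(-47))*(5*(-11))) - 761438) = 1/((5 - 4747*(-55)) - 761438) = 1/((5 + 261085) - 761438) = 1/(261090 - 761438) = 1/(-500348) = -1/500348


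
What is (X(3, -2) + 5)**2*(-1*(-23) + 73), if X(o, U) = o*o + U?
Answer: 13824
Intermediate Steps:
X(o, U) = U + o**2 (X(o, U) = o**2 + U = U + o**2)
(X(3, -2) + 5)**2*(-1*(-23) + 73) = ((-2 + 3**2) + 5)**2*(-1*(-23) + 73) = ((-2 + 9) + 5)**2*(23 + 73) = (7 + 5)**2*96 = 12**2*96 = 144*96 = 13824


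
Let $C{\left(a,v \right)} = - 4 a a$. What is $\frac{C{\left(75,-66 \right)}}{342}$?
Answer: $- \frac{1250}{19} \approx -65.789$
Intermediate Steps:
$C{\left(a,v \right)} = - 4 a^{2}$
$\frac{C{\left(75,-66 \right)}}{342} = \frac{\left(-4\right) 75^{2}}{342} = \left(-4\right) 5625 \cdot \frac{1}{342} = \left(-22500\right) \frac{1}{342} = - \frac{1250}{19}$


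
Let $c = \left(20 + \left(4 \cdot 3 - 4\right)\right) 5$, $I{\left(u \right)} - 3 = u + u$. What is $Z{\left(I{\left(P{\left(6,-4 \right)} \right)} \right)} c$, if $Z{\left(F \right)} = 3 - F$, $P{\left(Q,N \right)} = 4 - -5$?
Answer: $-2520$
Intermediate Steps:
$P{\left(Q,N \right)} = 9$ ($P{\left(Q,N \right)} = 4 + 5 = 9$)
$I{\left(u \right)} = 3 + 2 u$ ($I{\left(u \right)} = 3 + \left(u + u\right) = 3 + 2 u$)
$c = 140$ ($c = \left(20 + \left(12 - 4\right)\right) 5 = \left(20 + 8\right) 5 = 28 \cdot 5 = 140$)
$Z{\left(I{\left(P{\left(6,-4 \right)} \right)} \right)} c = \left(3 - \left(3 + 2 \cdot 9\right)\right) 140 = \left(3 - \left(3 + 18\right)\right) 140 = \left(3 - 21\right) 140 = \left(-18\right) 140 = -2520$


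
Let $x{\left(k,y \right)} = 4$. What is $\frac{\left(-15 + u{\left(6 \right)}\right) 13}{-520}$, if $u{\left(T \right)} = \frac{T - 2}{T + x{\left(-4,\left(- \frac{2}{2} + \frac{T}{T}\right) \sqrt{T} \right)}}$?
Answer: $\frac{73}{200} \approx 0.365$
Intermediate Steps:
$u{\left(T \right)} = \frac{-2 + T}{4 + T}$ ($u{\left(T \right)} = \frac{T - 2}{T + 4} = \frac{-2 + T}{4 + T}$)
$\frac{\left(-15 + u{\left(6 \right)}\right) 13}{-520} = \frac{\left(-15 + \frac{-2 + 6}{4 + 6}\right) 13}{-520} = \left(-15 + \frac{1}{10} \cdot 4\right) 13 \left(- \frac{1}{520}\right) = \left(-15 + \frac{2}{5}\right) 13 \left(- \frac{1}{520}\right) = \left(- \frac{73}{5}\right) 13 \left(- \frac{1}{520}\right) = \left(- \frac{949}{5}\right) \left(- \frac{1}{520}\right) = \frac{73}{200}$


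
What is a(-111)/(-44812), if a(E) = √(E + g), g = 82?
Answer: -I*√29/44812 ≈ -0.00012017*I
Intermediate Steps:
a(E) = √(82 + E) (a(E) = √(E + 82) = √(82 + E))
a(-111)/(-44812) = √(82 - 111)/(-44812) = √(-29)*(-1/44812) = (I*√29)*(-1/44812) = -I*√29/44812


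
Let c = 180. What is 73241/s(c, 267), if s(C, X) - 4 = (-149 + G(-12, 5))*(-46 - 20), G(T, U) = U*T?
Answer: 73241/13798 ≈ 5.3081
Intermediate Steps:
G(T, U) = T*U
s(C, X) = 13798 (s(C, X) = 4 + (-149 - 12*5)*(-46 - 20) = 4 + (-149 - 60)*(-66) = 4 - 209*(-66) = 4 + 13794 = 13798)
73241/s(c, 267) = 73241/13798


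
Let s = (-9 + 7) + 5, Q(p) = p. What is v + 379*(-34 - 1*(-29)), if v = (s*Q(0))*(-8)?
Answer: -1895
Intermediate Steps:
s = 3 (s = -2 + 5 = 3)
v = 0 (v = (3*0)*(-8) = 0*(-8) = 0)
v + 379*(-34 - 1*(-29)) = 0 + 379*(-34 - 1*(-29)) = 0 + 379*(-34 + 29) = 0 + 379*(-5) = 0 - 1895 = -1895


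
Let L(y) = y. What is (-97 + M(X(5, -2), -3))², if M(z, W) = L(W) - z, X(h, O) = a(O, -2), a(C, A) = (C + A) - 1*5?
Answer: 8281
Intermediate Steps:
a(C, A) = -5 + A + C (a(C, A) = (A + C) - 5 = -5 + A + C)
X(h, O) = -7 + O (X(h, O) = -5 - 2 + O = -7 + O)
M(z, W) = W - z
(-97 + M(X(5, -2), -3))² = (-97 + (-3 - (-7 - 2)))² = (-97 + (-3 - 1*(-9)))² = (-97 + (-3 + 9))² = (-97 + 6)² = (-91)² = 8281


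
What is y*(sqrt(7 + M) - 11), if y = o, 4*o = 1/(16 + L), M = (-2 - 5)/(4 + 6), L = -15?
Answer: -11/4 + 3*sqrt(70)/40 ≈ -2.1225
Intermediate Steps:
M = -7/10 ≈ -0.70000
o = 1/4 (o = 1/(4*(16 - 15)) = (1/4)/1 = (1/4)*1 = 1/4 ≈ 0.25000)
y = 1/4 ≈ 0.25000
y*(sqrt(7 + M) - 11) = (sqrt(7 - 7/10) - 11)/4 = (sqrt(63/10) - 11)/4 = (3*sqrt(70)/10 - 11)/4 = (-11 + 3*sqrt(70)/10)/4 = -11/4 + 3*sqrt(70)/40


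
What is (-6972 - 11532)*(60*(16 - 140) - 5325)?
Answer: 236203560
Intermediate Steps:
(-6972 - 11532)*(60*(16 - 140) - 5325) = -18504*(60*(-124) - 5325) = -18504*(-7440 - 5325) = -18504*(-12765) = 236203560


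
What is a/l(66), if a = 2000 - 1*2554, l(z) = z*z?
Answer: -277/2178 ≈ -0.12718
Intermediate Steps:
l(z) = z²
a = -554 (a = 2000 - 2554 = -554)
a/l(66) = -554/(66²) = -554/4356 = -554*1/4356 = -277/2178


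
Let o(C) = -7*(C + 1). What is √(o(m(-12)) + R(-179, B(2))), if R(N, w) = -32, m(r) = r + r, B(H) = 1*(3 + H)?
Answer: √129 ≈ 11.358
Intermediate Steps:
B(H) = 3 + H
m(r) = 2*r
o(C) = -7 - 7*C (o(C) = -7*(1 + C) = -7 - 7*C)
√(o(m(-12)) + R(-179, B(2))) = √((-7 - 14*(-12)) - 32) = √((-7 - 7*(-24)) - 32) = √((-7 + 168) - 32) = √(161 - 32) = √129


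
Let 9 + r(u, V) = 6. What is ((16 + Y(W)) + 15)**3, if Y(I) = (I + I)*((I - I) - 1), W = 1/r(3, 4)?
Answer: 857375/27 ≈ 31755.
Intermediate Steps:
r(u, V) = -3 (r(u, V) = -9 + 6 = -3)
W = -1/3 (W = 1/(-3) = -1/3 ≈ -0.33333)
Y(I) = -2*I (Y(I) = (2*I)*(0 - 1) = (2*I)*(-1) = -2*I)
((16 + Y(W)) + 15)**3 = ((16 - 2*(-1/3)) + 15)**3 = ((16 + 2/3) + 15)**3 = (50/3 + 15)**3 = (95/3)**3 = 857375/27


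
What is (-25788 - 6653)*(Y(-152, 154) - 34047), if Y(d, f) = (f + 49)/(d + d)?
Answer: 335780278531/304 ≈ 1.1045e+9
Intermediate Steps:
Y(d, f) = (49 + f)/(2*d) (Y(d, f) = (49 + f)/((2*d)) = (49 + f)*(1/(2*d)) = (49 + f)/(2*d))
(-25788 - 6653)*(Y(-152, 154) - 34047) = (-25788 - 6653)*((½)*(49 + 154)/(-152) - 34047) = -32441*((½)*(-1/152)*203 - 34047) = -32441*(-203/304 - 34047) = -32441*(-10350491/304) = 335780278531/304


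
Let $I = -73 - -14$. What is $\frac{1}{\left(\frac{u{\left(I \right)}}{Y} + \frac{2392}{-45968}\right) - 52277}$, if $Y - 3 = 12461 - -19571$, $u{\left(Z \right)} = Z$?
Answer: $- \frac{14159470}{740215376073} \approx -1.9129 \cdot 10^{-5}$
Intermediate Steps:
$I = -59$ ($I = -73 + 14 = -59$)
$Y = 32035$ ($Y = 3 + \left(12461 - -19571\right) = 3 + \left(12461 + 19571\right) = 3 + 32032 = 32035$)
$\frac{1}{\left(\frac{u{\left(I \right)}}{Y} + \frac{2392}{-45968}\right) - 52277} = \frac{1}{\left(- \frac{59}{32035} + \frac{2392}{-45968}\right) - 52277} = \frac{1}{\left(\left(-59\right) \frac{1}{32035} + 2392 \left(- \frac{1}{45968}\right)\right) - 52277} = \frac{1}{\left(- \frac{59}{32035} - \frac{23}{442}\right) - 52277} = \frac{1}{- \frac{762883}{14159470} - 52277} = \frac{1}{- \frac{740215376073}{14159470}} = - \frac{14159470}{740215376073}$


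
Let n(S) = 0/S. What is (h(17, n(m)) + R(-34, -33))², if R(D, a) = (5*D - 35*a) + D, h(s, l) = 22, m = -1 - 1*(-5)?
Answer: 946729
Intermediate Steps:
m = 4 (m = -1 + 5 = 4)
n(S) = 0
R(D, a) = -35*a + 6*D (R(D, a) = (-35*a + 5*D) + D = -35*a + 6*D)
(h(17, n(m)) + R(-34, -33))² = (22 + (-35*(-33) + 6*(-34)))² = (22 + (1155 - 204))² = (22 + 951)² = 973² = 946729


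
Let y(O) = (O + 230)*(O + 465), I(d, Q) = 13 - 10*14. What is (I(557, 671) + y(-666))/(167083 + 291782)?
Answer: 87509/458865 ≈ 0.19071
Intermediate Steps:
I(d, Q) = -127 (I(d, Q) = 13 - 140 = -127)
y(O) = (230 + O)*(465 + O)
(I(557, 671) + y(-666))/(167083 + 291782) = (-127 + (106950 + (-666)² + 695*(-666)))/(167083 + 291782) = (-127 + (106950 + 443556 - 462870))/458865 = (-127 + 87636)*(1/458865) = 87509*(1/458865) = 87509/458865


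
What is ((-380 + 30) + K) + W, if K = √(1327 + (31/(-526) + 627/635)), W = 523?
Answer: 173 + √148147258671870/334010 ≈ 209.44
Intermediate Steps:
K = √148147258671870/334010 (K = √(1327 + (31*(-1/526) + 627*(1/635))) = √(1327 + (-31/526 + 627/635)) = √(1327 + 310117/334010) = √(443541387/334010) = √148147258671870/334010 ≈ 36.441)
((-380 + 30) + K) + W = ((-380 + 30) + √148147258671870/334010) + 523 = (-350 + √148147258671870/334010) + 523 = 173 + √148147258671870/334010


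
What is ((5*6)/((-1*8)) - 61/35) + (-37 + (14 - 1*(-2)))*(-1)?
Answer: 2171/140 ≈ 15.507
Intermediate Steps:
((5*6)/((-1*8)) - 61/35) + (-37 + (14 - 1*(-2)))*(-1) = (30/(-8) - 61*1/35) + (-37 + (14 + 2))*(-1) = (30*(-⅛) - 61/35) + (-37 + 16)*(-1) = (-15/4 - 61/35) - 21*(-1) = -769/140 + 21 = 2171/140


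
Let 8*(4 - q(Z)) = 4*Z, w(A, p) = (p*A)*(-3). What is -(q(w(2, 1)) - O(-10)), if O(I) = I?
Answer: -17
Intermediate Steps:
w(A, p) = -3*A*p (w(A, p) = (A*p)*(-3) = -3*A*p)
q(Z) = 4 - Z/2
-(q(w(2, 1)) - O(-10)) = -((4 - (-3)*2/2) - 1*(-10)) = -((4 - ½*(-6)) + 10) = -((4 + 3) + 10) = -(7 + 10) = -1*17 = -17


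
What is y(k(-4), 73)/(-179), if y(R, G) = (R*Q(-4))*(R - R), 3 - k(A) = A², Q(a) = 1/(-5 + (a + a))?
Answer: 0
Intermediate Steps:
Q(a) = 1/(-5 + 2*a)
k(A) = 3 - A²
y(R, G) = 0 (y(R, G) = (R/(-5 + 2*(-4)))*(R - R) = (R/(-5 - 8))*0 = (R/(-13))*0 = (R*(-1/13))*0 = -R/13*0 = 0)
y(k(-4), 73)/(-179) = 0/(-179) = 0*(-1/179) = 0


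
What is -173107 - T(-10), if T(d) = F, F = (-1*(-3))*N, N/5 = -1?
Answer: -173092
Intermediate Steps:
N = -5 (N = 5*(-1) = -5)
F = -15 (F = -1*(-3)*(-5) = 3*(-5) = -15)
T(d) = -15
-173107 - T(-10) = -173107 - 1*(-15) = -173107 + 15 = -173092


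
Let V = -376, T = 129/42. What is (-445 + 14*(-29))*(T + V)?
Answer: 4443071/14 ≈ 3.1736e+5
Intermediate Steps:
T = 43/14 (T = 129*(1/42) = 43/14 ≈ 3.0714)
(-445 + 14*(-29))*(T + V) = (-445 + 14*(-29))*(43/14 - 376) = (-445 - 406)*(-5221/14) = -851*(-5221/14) = 4443071/14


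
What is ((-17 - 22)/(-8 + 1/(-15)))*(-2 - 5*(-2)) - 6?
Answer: 3954/121 ≈ 32.678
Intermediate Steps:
((-17 - 22)/(-8 + 1/(-15)))*(-2 - 5*(-2)) - 6 = (-39/(-8 - 1/15))*(-2 + 10) - 6 = -39/(-121/15)*8 - 6 = -39*(-15/121)*8 - 6 = (585/121)*8 - 6 = 4680/121 - 6 = 3954/121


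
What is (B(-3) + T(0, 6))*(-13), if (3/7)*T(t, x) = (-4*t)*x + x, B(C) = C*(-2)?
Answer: -260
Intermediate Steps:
B(C) = -2*C
T(t, x) = 7*x/3 - 28*t*x/3 (T(t, x) = 7*((-4*t)*x + x)/3 = 7*(-4*t*x + x)/3 = 7*(x - 4*t*x)/3 = 7*x/3 - 28*t*x/3)
(B(-3) + T(0, 6))*(-13) = (-2*(-3) + (7/3)*6*(1 - 4*0))*(-13) = (6 + (7/3)*6*(1 + 0))*(-13) = (6 + (7/3)*6*1)*(-13) = (6 + 14)*(-13) = 20*(-13) = -260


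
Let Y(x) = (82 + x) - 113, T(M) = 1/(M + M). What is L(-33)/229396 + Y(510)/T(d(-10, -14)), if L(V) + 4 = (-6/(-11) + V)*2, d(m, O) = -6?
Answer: -7252125523/1261678 ≈ -5748.0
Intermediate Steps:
T(M) = 1/(2*M)
Y(x) = -31 + x
L(V) = -32/11 + 2*V (L(V) = -4 + (-6/(-11) + V)*2 = -4 + (-6*(-1/11) + V)*2 = -4 + (6/11 + V)*2 = -4 + (12/11 + 2*V) = -32/11 + 2*V)
L(-33)/229396 + Y(510)/T(d(-10, -14)) = (-32/11 + 2*(-33))/229396 + (-31 + 510)/(((½)/(-6))) = (-32/11 - 66)*(1/229396) + 479/(((½)*(-⅙))) = -758/11*1/229396 + 479/(-1/12) = -379/1261678 + 479*(-12) = -379/1261678 - 5748 = -7252125523/1261678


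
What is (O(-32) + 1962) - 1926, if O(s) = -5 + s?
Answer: -1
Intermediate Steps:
(O(-32) + 1962) - 1926 = ((-5 - 32) + 1962) - 1926 = (-37 + 1962) - 1926 = 1925 - 1926 = -1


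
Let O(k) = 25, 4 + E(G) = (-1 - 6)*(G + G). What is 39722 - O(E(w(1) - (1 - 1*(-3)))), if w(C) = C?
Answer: 39697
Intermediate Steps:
E(G) = -4 - 14*G (E(G) = -4 + (-1 - 6)*(G + G) = -4 - 14*G)
39722 - O(E(w(1) - (1 - 1*(-3)))) = 39722 - 1*25 = 39722 - 25 = 39697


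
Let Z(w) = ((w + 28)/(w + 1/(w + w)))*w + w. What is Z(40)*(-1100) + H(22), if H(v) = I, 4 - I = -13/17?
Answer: -587564429/4947 ≈ -1.1877e+5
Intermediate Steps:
Z(w) = w + w*(28 + w)/(w + 1/(2*w)) (Z(w) = ((28 + w)/(w + 1/(2*w)))*w + w = w*(28 + w)/(w + 1/(2*w)) + w = w + w*(28 + w)/(w + 1/(2*w)))
I = 81/17 (I = 4 - (-13)/17 = 4 - 1*(-13/17) = 4 + 13/17 = 81/17 ≈ 4.7647)
H(v) = 81/17
Z(40)*(-1100) + H(22) = (40*(1 + 4*40**2 + 56*40)/(1 + 2*40**2))*(-1100) + 81/17 = (40*(1 + 4*1600 + 2240)/(1 + 2*1600))*(-1100) + 81/17 = (40*(1 + 6400 + 2240)/(1 + 3200))*(-1100) + 81/17 = (40*8641/3201)*(-1100) + 81/17 = (40*(1/3201)*8641)*(-1100) + 81/17 = (345640/3201)*(-1100) + 81/17 = -34564000/291 + 81/17 = -587564429/4947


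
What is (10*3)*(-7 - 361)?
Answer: -11040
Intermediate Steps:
(10*3)*(-7 - 361) = 30*(-368) = -11040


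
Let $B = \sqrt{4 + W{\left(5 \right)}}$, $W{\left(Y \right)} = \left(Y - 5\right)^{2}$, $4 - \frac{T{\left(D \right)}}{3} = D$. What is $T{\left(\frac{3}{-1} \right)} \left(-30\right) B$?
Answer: $-1260$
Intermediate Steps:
$T{\left(D \right)} = 12 - 3 D$
$W{\left(Y \right)} = \left(-5 + Y\right)^{2}$
$B = 2$ ($B = \sqrt{4 + \left(-5 + 5\right)^{2}} = \sqrt{4 + 0^{2}} = \sqrt{4 + 0} = \sqrt{4} = 2$)
$T{\left(\frac{3}{-1} \right)} \left(-30\right) B = \left(12 - 3 \frac{3}{-1}\right) \left(-30\right) 2 = \left(12 - 3 \cdot 3 \left(-1\right)\right) \left(-30\right) 2 = \left(12 - -9\right) \left(-30\right) 2 = \left(12 + 9\right) \left(-30\right) 2 = 21 \left(-30\right) 2 = \left(-630\right) 2 = -1260$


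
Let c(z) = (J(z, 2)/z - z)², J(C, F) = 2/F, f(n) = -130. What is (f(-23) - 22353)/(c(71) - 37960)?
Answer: 113336803/165954760 ≈ 0.68294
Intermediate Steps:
c(z) = (1/z - z)² (c(z) = ((2/2)/z - z)² = ((2*(½))/z - z)² = (1/z - z)²)
(f(-23) - 22353)/(c(71) - 37960) = (-130 - 22353)/((-1 + 71²)²/71² - 37960) = -22483/((-1 + 5041)²/5041 - 37960) = -22483/((1/5041)*5040² - 37960) = -22483/((1/5041)*25401600 - 37960) = -22483/(25401600/5041 - 37960) = -22483/(-165954760/5041) = -22483*(-5041/165954760) = 113336803/165954760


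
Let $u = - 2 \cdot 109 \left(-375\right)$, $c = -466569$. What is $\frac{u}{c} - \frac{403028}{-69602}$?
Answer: $\frac{30391734572}{5412355923} \approx 5.6152$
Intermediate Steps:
$u = 81750$ ($u = \left(-2\right) \left(-40875\right) = 81750$)
$\frac{u}{c} - \frac{403028}{-69602} = \frac{81750}{-466569} - \frac{403028}{-69602} = 81750 \left(- \frac{1}{466569}\right) - - \frac{201514}{34801} = - \frac{27250}{155523} + \frac{201514}{34801} = \frac{30391734572}{5412355923}$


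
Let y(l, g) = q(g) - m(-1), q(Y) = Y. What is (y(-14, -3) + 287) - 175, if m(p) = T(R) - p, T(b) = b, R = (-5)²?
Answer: 83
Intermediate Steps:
R = 25
m(p) = 25 - p
y(l, g) = -26 + g (y(l, g) = g - (25 - 1*(-1)) = g - (25 + 1) = g - 1*26 = g - 26 = -26 + g)
(y(-14, -3) + 287) - 175 = ((-26 - 3) + 287) - 175 = (-29 + 287) - 175 = 258 - 175 = 83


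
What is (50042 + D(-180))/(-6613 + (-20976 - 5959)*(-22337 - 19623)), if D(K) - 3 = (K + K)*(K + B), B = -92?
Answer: 147965/1130185987 ≈ 0.00013092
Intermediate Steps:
D(K) = 3 + 2*K*(-92 + K) (D(K) = 3 + (K + K)*(K - 92) = 3 + (2*K)*(-92 + K) = 3 + 2*K*(-92 + K))
(50042 + D(-180))/(-6613 + (-20976 - 5959)*(-22337 - 19623)) = (50042 + (3 - 184*(-180) + 2*(-180)²))/(-6613 + (-20976 - 5959)*(-22337 - 19623)) = (50042 + (3 + 33120 + 2*32400))/(-6613 - 26935*(-41960)) = (50042 + (3 + 33120 + 64800))/(-6613 + 1130192600) = (50042 + 97923)/1130185987 = 147965*(1/1130185987) = 147965/1130185987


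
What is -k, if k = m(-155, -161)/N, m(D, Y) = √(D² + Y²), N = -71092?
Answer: √49946/71092 ≈ 0.0031436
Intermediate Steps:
k = -√49946/71092 (k = √((-155)² + (-161)²)/(-71092) = √(24025 + 25921)*(-1/71092) = √49946*(-1/71092) = -√49946/71092 ≈ -0.0031436)
-k = -(-1)*√49946/71092 = √49946/71092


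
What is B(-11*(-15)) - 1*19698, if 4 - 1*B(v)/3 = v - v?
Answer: -19686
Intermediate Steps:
B(v) = 12 (B(v) = 12 - 3*(v - v) = 12 - 3*0 = 12 + 0 = 12)
B(-11*(-15)) - 1*19698 = 12 - 1*19698 = 12 - 19698 = -19686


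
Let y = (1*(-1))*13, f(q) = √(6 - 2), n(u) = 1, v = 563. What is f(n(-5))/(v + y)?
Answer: 1/275 ≈ 0.0036364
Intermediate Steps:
f(q) = 2 (f(q) = √4 = 2)
y = -13 (y = -1*13 = -13)
f(n(-5))/(v + y) = 2/(563 - 13) = 2/550 = (1/550)*2 = 1/275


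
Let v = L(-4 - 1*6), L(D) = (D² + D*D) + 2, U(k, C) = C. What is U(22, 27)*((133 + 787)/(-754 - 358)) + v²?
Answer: 5668651/139 ≈ 40782.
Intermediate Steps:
L(D) = 2 + 2*D² (L(D) = (D² + D²) + 2 = 2*D² + 2 = 2 + 2*D²)
v = 202 (v = 2 + 2*(-4 - 1*6)² = 2 + 2*(-4 - 6)² = 2 + 2*(-10)² = 2 + 2*100 = 2 + 200 = 202)
U(22, 27)*((133 + 787)/(-754 - 358)) + v² = 27*((133 + 787)/(-754 - 358)) + 202² = 27*(920/(-1112)) + 40804 = 27*(920*(-1/1112)) + 40804 = 27*(-115/139) + 40804 = -3105/139 + 40804 = 5668651/139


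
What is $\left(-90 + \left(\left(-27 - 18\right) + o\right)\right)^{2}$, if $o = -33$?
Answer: $28224$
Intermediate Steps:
$\left(-90 + \left(\left(-27 - 18\right) + o\right)\right)^{2} = \left(-90 - 78\right)^{2} = \left(-168\right)^{2} = 28224$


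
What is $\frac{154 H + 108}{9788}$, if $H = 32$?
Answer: $\frac{1259}{2447} \approx 0.51451$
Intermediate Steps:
$\frac{154 H + 108}{9788} = \frac{154 \cdot 32 + 108}{9788} = \left(4928 + 108\right) \frac{1}{9788} = 5036 \cdot \frac{1}{9788} = \frac{1259}{2447}$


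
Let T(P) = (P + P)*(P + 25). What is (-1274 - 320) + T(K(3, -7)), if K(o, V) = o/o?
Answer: -1542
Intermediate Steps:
K(o, V) = 1
T(P) = 2*P*(25 + P) (T(P) = (2*P)*(25 + P) = 2*P*(25 + P))
(-1274 - 320) + T(K(3, -7)) = (-1274 - 320) + 2*1*(25 + 1) = -1594 + 2*1*26 = -1594 + 52 = -1542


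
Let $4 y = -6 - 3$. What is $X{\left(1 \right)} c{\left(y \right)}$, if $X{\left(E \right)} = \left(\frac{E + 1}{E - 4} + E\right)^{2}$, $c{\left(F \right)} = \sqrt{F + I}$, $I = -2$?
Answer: $\frac{i \sqrt{17}}{18} \approx 0.22906 i$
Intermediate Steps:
$y = - \frac{9}{4}$ ($y = \frac{-6 - 3}{4} = \frac{1}{4} \left(-9\right) = - \frac{9}{4} \approx -2.25$)
$c{\left(F \right)} = \sqrt{-2 + F}$ ($c{\left(F \right)} = \sqrt{F - 2} = \sqrt{-2 + F}$)
$X{\left(E \right)} = \left(E + \frac{1 + E}{-4 + E}\right)^{2}$ ($X{\left(E \right)} = \left(\frac{1 + E}{-4 + E} + E\right)^{2} = \left(E + \frac{1 + E}{-4 + E}\right)^{2}$)
$X{\left(1 \right)} c{\left(y \right)} = \frac{\left(1 + 1^{2} - 3\right)^{2}}{\left(-4 + 1\right)^{2}} \sqrt{-2 - \frac{9}{4}} = \frac{\left(1 + 1 - 3\right)^{2}}{9} \sqrt{- \frac{17}{4}} = \frac{\left(-1\right)^{2}}{9} \frac{i \sqrt{17}}{2} = \frac{1}{9} \cdot 1 \frac{i \sqrt{17}}{2} = \frac{\frac{1}{2} i \sqrt{17}}{9} = \frac{i \sqrt{17}}{18}$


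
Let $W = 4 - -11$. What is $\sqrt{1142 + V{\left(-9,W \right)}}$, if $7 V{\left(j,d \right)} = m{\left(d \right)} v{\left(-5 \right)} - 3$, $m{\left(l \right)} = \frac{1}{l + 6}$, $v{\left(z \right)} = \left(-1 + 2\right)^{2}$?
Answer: $\frac{2 \sqrt{125859}}{21} \approx 33.787$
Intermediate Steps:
$v{\left(z \right)} = 1$ ($v{\left(z \right)} = 1^{2} = 1$)
$W = 15$ ($W = 4 + 11 = 15$)
$m{\left(l \right)} = \frac{1}{6 + l}$
$V{\left(j,d \right)} = - \frac{3}{7} + \frac{1}{7 \left(6 + d\right)}$ ($V{\left(j,d \right)} = \frac{\frac{1}{6 + d} 1 - 3}{7} = \frac{\frac{1}{6 + d} - 3}{7} = \frac{-3 + \frac{1}{6 + d}}{7} = - \frac{3}{7} + \frac{1}{7 \left(6 + d\right)}$)
$\sqrt{1142 + V{\left(-9,W \right)}} = \sqrt{1142 + \frac{-17 - 45}{7 \left(6 + 15\right)}} = \sqrt{1142 + \frac{-17 - 45}{7 \cdot 21}} = \sqrt{1142 + \frac{1}{7} \cdot \frac{1}{21} \left(-62\right)} = \sqrt{1142 - \frac{62}{147}} = \sqrt{\frac{167812}{147}} = \frac{2 \sqrt{125859}}{21}$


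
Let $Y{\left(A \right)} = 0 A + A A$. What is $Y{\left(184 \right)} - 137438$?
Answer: $-103582$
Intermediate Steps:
$Y{\left(A \right)} = A^{2}$ ($Y{\left(A \right)} = 0 + A^{2} = A^{2}$)
$Y{\left(184 \right)} - 137438 = 184^{2} - 137438 = 33856 - 137438 = -103582$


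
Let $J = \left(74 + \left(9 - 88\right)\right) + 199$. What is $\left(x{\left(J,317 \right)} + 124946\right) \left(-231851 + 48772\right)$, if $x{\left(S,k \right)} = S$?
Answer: $-22910506060$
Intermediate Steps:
$J = 194$ ($J = \left(74 - 79\right) + 199 = -5 + 199 = 194$)
$\left(x{\left(J,317 \right)} + 124946\right) \left(-231851 + 48772\right) = \left(194 + 124946\right) \left(-231851 + 48772\right) = 125140 \left(-183079\right) = -22910506060$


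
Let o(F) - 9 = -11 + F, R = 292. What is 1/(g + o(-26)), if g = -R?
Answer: -1/320 ≈ -0.0031250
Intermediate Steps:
g = -292 (g = -1*292 = -292)
o(F) = -2 + F (o(F) = 9 + (-11 + F) = -2 + F)
1/(g + o(-26)) = 1/(-292 + (-2 - 26)) = 1/(-292 - 28) = 1/(-320) = -1/320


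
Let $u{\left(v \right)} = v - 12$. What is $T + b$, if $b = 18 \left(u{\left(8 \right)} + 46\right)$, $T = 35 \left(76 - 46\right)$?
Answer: $1806$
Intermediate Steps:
$u{\left(v \right)} = -12 + v$ ($u{\left(v \right)} = v - 12 = -12 + v$)
$T = 1050$ ($T = 35 \cdot 30 = 1050$)
$b = 756$ ($b = 18 \left(\left(-12 + 8\right) + 46\right) = 18 \left(-4 + 46\right) = 18 \cdot 42 = 756$)
$T + b = 1050 + 756 = 1806$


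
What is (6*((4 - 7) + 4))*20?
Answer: 120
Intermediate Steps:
(6*((4 - 7) + 4))*20 = (6*(-3 + 4))*20 = (6*1)*20 = 6*20 = 120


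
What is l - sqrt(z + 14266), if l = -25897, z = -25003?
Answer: -25897 - 3*I*sqrt(1193) ≈ -25897.0 - 103.62*I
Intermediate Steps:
l - sqrt(z + 14266) = -25897 - sqrt(-25003 + 14266) = -25897 - sqrt(-10737) = -25897 - 3*I*sqrt(1193)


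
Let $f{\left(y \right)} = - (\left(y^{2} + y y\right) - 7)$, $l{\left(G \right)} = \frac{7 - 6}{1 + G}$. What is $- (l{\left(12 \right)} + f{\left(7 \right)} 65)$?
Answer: $\frac{76894}{13} \approx 5914.9$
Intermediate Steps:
$l{\left(G \right)} = \frac{1}{1 + G}$ ($l{\left(G \right)} = 1 \frac{1}{1 + G} = \frac{1}{1 + G}$)
$f{\left(y \right)} = 7 - 2 y^{2}$ ($f{\left(y \right)} = - (\left(y^{2} + y^{2}\right) - 7) = - (2 y^{2} - 7) = - (-7 + 2 y^{2}) = 7 - 2 y^{2}$)
$- (l{\left(12 \right)} + f{\left(7 \right)} 65) = - (\frac{1}{1 + 12} + \left(7 - 2 \cdot 7^{2}\right) 65) = - (\frac{1}{13} + \left(7 - 98\right) 65) = - (\frac{1}{13} - 5915) = \left(-1\right) \left(- \frac{76894}{13}\right) = \frac{76894}{13}$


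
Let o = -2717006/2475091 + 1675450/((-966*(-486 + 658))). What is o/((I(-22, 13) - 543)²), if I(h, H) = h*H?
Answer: -328451942633/20187278277333108 ≈ -1.6270e-5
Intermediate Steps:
I(h, H) = H*h
o = -328451942633/29374379988 (o = -2717006*1/2475091 + 1675450/((-966*172)) = -2717006/2475091 + 1675450/(-166152) = -2717006/2475091 + 1675450*(-1/166152) = -2717006/2475091 - 119675/11868 = -328451942633/29374379988 ≈ -11.182)
o/((I(-22, 13) - 543)²) = -328451942633/(29374379988*(13*(-22) - 543)²) = -328451942633/(29374379988*(-286 - 543)²) = -328451942633/(29374379988*((-829)²)) = -328451942633/29374379988/687241 = -328451942633/29374379988*1/687241 = -328451942633/20187278277333108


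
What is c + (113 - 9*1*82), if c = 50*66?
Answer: 2675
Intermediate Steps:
c = 3300
c + (113 - 9*1*82) = 3300 + (113 - 9*1*82) = 3300 + (113 - 9*82) = 3300 + (113 - 738) = 3300 - 625 = 2675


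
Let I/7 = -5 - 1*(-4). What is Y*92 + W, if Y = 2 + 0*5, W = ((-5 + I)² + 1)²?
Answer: 21209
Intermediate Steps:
I = -7 (I = 7*(-5 - 1*(-4)) = 7*(-5 + 4) = 7*(-1) = -7)
W = 21025 (W = ((-5 - 7)² + 1)² = ((-12)² + 1)² = (144 + 1)² = 145² = 21025)
Y = 2 (Y = 2 + 0 = 2)
Y*92 + W = 2*92 + 21025 = 184 + 21025 = 21209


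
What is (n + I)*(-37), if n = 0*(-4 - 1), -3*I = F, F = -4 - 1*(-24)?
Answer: 740/3 ≈ 246.67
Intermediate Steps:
F = 20 (F = -4 + 24 = 20)
I = -20/3 (I = -⅓*20 = -20/3 ≈ -6.6667)
n = 0 (n = 0*(-5) = 0)
(n + I)*(-37) = (0 - 20/3)*(-37) = -20/3*(-37) = 740/3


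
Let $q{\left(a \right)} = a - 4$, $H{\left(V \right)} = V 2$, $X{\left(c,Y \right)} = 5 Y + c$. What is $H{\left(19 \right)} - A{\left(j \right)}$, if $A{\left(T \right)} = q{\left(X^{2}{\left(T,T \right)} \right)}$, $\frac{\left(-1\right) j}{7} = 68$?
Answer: $-8156694$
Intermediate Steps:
$X{\left(c,Y \right)} = c + 5 Y$
$j = -476$ ($j = \left(-7\right) 68 = -476$)
$H{\left(V \right)} = 2 V$
$q{\left(a \right)} = -4 + a$
$A{\left(T \right)} = -4 + 36 T^{2}$ ($A{\left(T \right)} = -4 + \left(T + 5 T\right)^{2} = -4 + \left(6 T\right)^{2} = -4 + 36 T^{2}$)
$H{\left(19 \right)} - A{\left(j \right)} = 2 \cdot 19 - \left(-4 + 36 \left(-476\right)^{2}\right) = 38 - \left(-4 + 36 \cdot 226576\right) = 38 - \left(-4 + 8156736\right) = 38 - 8156732 = -8156694$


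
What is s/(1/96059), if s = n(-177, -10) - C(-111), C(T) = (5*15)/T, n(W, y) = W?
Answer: -626688916/37 ≈ -1.6938e+7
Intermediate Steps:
C(T) = 75/T
s = -6524/37 (s = -177 - 75/(-111) = -177 - 75*(-1)/111 = -177 - 1*(-25/37) = -177 + 25/37 = -6524/37 ≈ -176.32)
s/(1/96059) = -6524/(37*(1/96059)) = -6524/(37*1/96059) = -6524/37*96059 = -626688916/37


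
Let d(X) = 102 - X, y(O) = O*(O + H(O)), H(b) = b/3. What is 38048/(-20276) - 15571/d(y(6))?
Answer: -79443047/273726 ≈ -290.23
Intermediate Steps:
H(b) = b/3 (H(b) = b*(⅓) = b/3)
y(O) = 4*O²/3 (y(O) = O*(O + O/3) = O*(4*O/3) = 4*O²/3)
38048/(-20276) - 15571/d(y(6)) = 38048/(-20276) - 15571/(102 - 4*6²/3) = 38048*(-1/20276) - 15571/(102 - 4*36/3) = -9512/5069 - 15571/(102 - 1*48) = -9512/5069 - 15571/(102 - 48) = -9512/5069 - 15571/54 = -79443047/273726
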